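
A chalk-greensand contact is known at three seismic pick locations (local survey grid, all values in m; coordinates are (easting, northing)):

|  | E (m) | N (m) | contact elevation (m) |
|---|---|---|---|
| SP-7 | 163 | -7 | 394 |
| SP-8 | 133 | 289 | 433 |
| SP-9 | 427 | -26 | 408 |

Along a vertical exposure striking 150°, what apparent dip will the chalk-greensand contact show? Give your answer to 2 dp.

Two edge vectors: SP-7→SP-8 = (-30, 296, 39), SP-7→SP-9 = (264, -19, 14).
Normal n = (SP-7→SP-8) × (SP-7→SP-9) = (4885, 10716, -77574).
So ∂z/∂E = −n_x/n_z = 0.06297 and ∂z/∂N = −n_y/n_z = 0.13814.
Unit vector along 150° is (sin 150°, cos 150°) = (0.5000, -0.8660).
Slope in that direction = a·(0.5000) + b·(-0.8660) = −0.08815.
Apparent dip = arctan|0.08815| = 5.04° (true dip is 8.6°, so apparent ≤ true as expected).

5.04°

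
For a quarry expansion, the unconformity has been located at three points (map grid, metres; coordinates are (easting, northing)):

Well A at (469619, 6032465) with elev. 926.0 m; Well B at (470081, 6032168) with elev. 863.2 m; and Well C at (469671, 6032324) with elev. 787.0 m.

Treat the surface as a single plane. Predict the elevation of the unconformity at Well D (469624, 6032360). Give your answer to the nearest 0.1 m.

Two edge vectors: Well A→Well B = (462, -297, -62.8), Well A→Well C = (52, -141, -139).
Normal n = (Well A→Well B) × (Well A→Well C) = (32428.2, 60952.4, -49698).
So ∂z/∂E = −n_x/n_z = 0.652505131 and ∂z/∂N = −n_y/n_z = 1.226455793.
Intercept c from Well A: 926 − 306428.81 − 7398551.65 = −7704054.45.
At (469624, 6032360): z = 306432.1 + 7398422.9 − 7704054.45 = 800.5 m.

800.5 m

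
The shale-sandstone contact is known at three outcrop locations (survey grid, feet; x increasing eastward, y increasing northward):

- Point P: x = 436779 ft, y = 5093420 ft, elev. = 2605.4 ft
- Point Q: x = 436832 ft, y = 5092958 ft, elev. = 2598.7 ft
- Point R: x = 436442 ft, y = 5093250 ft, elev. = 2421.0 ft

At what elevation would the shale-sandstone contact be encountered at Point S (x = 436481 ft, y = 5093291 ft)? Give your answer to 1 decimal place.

Two edge vectors: Point P→Point Q = (53, -462, -6.7), Point P→Point R = (-337, -170, -184.4).
Normal n = (Point P→Point Q) × (Point P→Point R) = (84053.8, 12031.1, -164704).
So ∂z/∂x = −n_x/n_z = 0.510332475 and ∂z/∂y = −n_y/n_z = 0.073046799.
Intercept c from Point P: 2605.4 − 222902.51 − 372058.03 = −592355.14.
At (436481, 5093291): z = 222750.4 + 372048.6 − 592355.14 = 2443.9 ft.

2443.9 ft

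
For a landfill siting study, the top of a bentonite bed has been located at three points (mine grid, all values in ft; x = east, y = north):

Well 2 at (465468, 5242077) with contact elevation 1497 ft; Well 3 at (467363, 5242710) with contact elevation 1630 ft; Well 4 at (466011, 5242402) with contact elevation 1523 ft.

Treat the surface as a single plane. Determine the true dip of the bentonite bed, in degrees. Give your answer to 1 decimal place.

Two edge vectors: Well 2→Well 3 = (1895, 633, 133), Well 2→Well 4 = (543, 325, 26).
Normal n = (Well 2→Well 3) × (Well 2→Well 4) = (-26767, 22949, 272156).
So ∂z/∂x = −n_x/n_z = 0.09835 and ∂z/∂y = −n_y/n_z = −0.08432.
Gradient magnitude |∇z| = √(a² + b²) = √(0.00967 + 0.00711) = 0.12955.
True dip = arctan(0.12955) = 7.4°, dipping toward NW (azimuth ≈ 311°).

7.4°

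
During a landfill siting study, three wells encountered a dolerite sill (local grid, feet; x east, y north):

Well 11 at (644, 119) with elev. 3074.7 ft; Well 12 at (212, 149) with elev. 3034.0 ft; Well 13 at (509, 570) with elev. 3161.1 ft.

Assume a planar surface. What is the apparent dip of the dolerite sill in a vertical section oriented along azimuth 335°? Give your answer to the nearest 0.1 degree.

Two edge vectors: Well 11→Well 12 = (-432, 30, -40.7), Well 11→Well 13 = (-135, 451, 86.4).
Normal n = (Well 11→Well 12) × (Well 11→Well 13) = (20947.7, 42819.3, -190782).
So ∂z/∂x = −n_x/n_z = 0.10980 and ∂z/∂y = −n_y/n_z = 0.22444.
Unit vector along 335° is (sin 335°, cos 335°) = (-0.4226, 0.9063).
Slope in that direction = a·(-0.4226) + b·(0.9063) = 0.15701.
Apparent dip = arctan|0.15701| = 8.9° (true dip is 14.0°, so apparent ≤ true as expected).

8.9°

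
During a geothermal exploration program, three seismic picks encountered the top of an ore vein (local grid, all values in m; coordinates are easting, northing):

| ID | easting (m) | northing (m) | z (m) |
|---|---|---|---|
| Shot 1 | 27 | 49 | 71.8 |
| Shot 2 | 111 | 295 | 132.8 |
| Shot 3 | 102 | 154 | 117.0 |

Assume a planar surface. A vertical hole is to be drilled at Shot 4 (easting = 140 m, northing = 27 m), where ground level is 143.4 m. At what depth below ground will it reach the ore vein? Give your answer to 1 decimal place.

18.1 m

Let the plane be z = a·easting + b·northing + c.
Shot 2−Shot 1: 84a + 246b = 61;  Shot 3−Shot 1: 75a + 105b = 45.2.
Solving gives a = 0.48953, b = 0.08081.
Then c = 71.8 − a·27 − b·49 = 54.62.
At (140, 27): z_contact = 68.53 + 2.18 + 54.62 = 125.34 m.
Depth below ground = 143.4 − 125.34 = 18.1 m.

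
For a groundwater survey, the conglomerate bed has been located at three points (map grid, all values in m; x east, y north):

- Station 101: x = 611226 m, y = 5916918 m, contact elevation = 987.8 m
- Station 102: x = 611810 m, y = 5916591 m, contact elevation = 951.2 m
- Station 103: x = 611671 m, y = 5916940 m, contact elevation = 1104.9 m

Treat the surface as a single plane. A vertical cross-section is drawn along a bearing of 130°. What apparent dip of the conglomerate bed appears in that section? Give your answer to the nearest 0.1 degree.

9.2°

Two edge vectors: Station 101→Station 102 = (584, -327, -36.6), Station 101→Station 103 = (445, 22, 117.1).
Normal n = (Station 101→Station 102) × (Station 101→Station 103) = (-37486.5, -84673.4, 158363).
So ∂z/∂x = −n_x/n_z = 0.23671 and ∂z/∂y = −n_y/n_z = 0.53468.
Unit vector along 130° is (sin 130°, cos 130°) = (0.7660, -0.6428).
Slope in that direction = a·(0.7660) + b·(-0.6428) = −0.16235.
Apparent dip = arctan|0.16235| = 9.2° (true dip is 30.3°, so apparent ≤ true as expected).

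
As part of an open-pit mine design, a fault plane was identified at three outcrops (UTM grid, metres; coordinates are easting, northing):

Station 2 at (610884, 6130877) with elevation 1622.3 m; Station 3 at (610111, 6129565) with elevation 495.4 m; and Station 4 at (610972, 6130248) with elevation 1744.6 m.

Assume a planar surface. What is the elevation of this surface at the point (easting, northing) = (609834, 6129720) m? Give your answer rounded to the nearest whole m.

96 m

Two edge vectors: Station 2→Station 3 = (-773, -1312, -1126.9), Station 2→Station 4 = (88, -629, 122.3).
Normal n = (Station 2→Station 3) × (Station 2→Station 4) = (-869277.7, -4629.3, 601673).
So ∂z/∂easting = −n_x/n_z = 1.44476767 and ∂z/∂northing = −n_y/n_z = 0.00769405.
Intercept c from Station 2: 1622.3 − 882585.46 − 47171.25 = −928134.41.
At (609834, 6129720): z = 881068.4 + 47162.4 − 928134.41 = 96.4 m.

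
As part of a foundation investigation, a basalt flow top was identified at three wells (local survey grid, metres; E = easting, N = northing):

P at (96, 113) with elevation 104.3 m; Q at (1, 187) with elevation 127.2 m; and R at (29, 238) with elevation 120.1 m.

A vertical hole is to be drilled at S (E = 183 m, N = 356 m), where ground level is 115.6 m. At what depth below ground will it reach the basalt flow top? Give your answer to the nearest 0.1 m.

Two edge vectors: P→Q = (-95, 74, 22.9), P→R = (-67, 125, 15.8).
Normal n = (P→Q) × (P→R) = (-1693.3, -33.3, -6917).
So ∂z/∂E = −n_x/n_z = −0.24480 and ∂z/∂N = −n_y/n_z = −0.00481.
Intercept c from P: 104.3 + 23.50 + 0.54 = 128.35.
At (183, 356): z_contact = −44.80 − 1.71 + 128.35 = 81.83 m.
Depth below ground = 115.6 − 81.83 = 33.8 m.

33.8 m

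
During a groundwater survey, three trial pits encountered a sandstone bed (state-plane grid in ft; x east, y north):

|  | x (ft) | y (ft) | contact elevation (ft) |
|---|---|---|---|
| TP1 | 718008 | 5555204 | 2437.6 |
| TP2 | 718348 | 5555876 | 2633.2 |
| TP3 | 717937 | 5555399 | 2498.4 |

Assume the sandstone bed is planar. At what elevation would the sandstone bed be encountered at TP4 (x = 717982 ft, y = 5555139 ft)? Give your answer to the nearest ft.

2419 ft

Two edge vectors: TP1→TP2 = (340, 672, 195.6), TP1→TP3 = (-71, 195, 60.8).
Normal n = (TP1→TP2) × (TP1→TP3) = (2715.6, -34559.6, 114012).
So ∂z/∂x = −n_x/n_z = −0.02381855 and ∂z/∂y = −n_y/n_z = 0.30312248.
Intercept c from TP1: 2437.6 + 17101.91 − 1683907.20 = −1664367.70.
At (717982, 5555139): z = −17101.3 + 1683887.5 − 1664367.70 = 2418.5 ft.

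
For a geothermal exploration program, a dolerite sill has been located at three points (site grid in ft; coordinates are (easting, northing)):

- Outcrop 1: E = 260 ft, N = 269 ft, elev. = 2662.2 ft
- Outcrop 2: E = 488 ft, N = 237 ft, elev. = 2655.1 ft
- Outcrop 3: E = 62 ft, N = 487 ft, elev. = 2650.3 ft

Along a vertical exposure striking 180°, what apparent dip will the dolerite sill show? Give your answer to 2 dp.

5.43°

Two edge vectors: Outcrop 1→Outcrop 2 = (228, -32, -7.1), Outcrop 1→Outcrop 3 = (-198, 218, -11.9).
Normal n = (Outcrop 1→Outcrop 2) × (Outcrop 1→Outcrop 3) = (1928.6, 4119, 43368).
So ∂z/∂E = −n_x/n_z = −0.04447 and ∂z/∂N = −n_y/n_z = −0.09498.
Unit vector along 180° is (sin 180°, cos 180°) = (0.0000, -1.0000).
Slope in that direction = a·(0.0000) + b·(-1.0000) = 0.09498.
Apparent dip = arctan|0.09498| = 5.43° (true dip is 6.0°, so apparent ≤ true as expected).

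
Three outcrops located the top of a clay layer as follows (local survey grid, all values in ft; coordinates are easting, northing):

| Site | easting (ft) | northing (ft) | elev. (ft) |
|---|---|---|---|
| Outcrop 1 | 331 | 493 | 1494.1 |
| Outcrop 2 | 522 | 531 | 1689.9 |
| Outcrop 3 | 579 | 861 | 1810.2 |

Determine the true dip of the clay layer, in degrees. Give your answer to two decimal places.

Let the plane be z = a·easting + b·northing + c.
Outcrop 2−Outcrop 1: 191a + 38b = 195.8;  Outcrop 3−Outcrop 1: 248a + 368b = 316.1.
Solving gives a = 0.98650, b = 0.19415.
Gradient magnitude |∇z| = √(a² + b²) = √(0.97319 + 0.03769) = 1.00543.
True dip = arctan(1.00543) = 45.16°, dipping toward W (azimuth ≈ 259°).

45.16°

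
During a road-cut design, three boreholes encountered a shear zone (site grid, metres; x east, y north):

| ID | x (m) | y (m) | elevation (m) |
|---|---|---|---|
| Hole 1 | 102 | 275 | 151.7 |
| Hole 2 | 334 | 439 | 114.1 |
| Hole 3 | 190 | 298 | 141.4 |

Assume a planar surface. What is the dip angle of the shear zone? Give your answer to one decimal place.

7.7°

Two edge vectors: Hole 1→Hole 2 = (232, 164, -37.6), Hole 1→Hole 3 = (88, 23, -10.3).
Normal n = (Hole 1→Hole 2) × (Hole 1→Hole 3) = (-824.4, -919.2, -9096).
So ∂z/∂x = −n_x/n_z = −0.09063 and ∂z/∂y = −n_y/n_z = −0.10106.
Gradient magnitude |∇z| = √(a² + b²) = √(0.00821 + 0.01021) = 0.13574.
True dip = arctan(0.13574) = 7.7°, dipping toward NE (azimuth ≈ 042°).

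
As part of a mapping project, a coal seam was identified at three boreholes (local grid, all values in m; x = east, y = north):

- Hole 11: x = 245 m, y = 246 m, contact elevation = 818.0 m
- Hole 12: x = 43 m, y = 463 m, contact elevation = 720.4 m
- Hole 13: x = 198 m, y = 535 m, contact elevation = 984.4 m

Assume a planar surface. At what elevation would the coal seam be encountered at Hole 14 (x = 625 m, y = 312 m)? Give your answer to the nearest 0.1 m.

1377.6 m

Let the plane be z = a·x + b·y + c.
Hole 12−Hole 11: −202a + 217b = −97.6;  Hole 13−Hole 11: −47a + 289b = 166.4.
Solving gives a = 1.33492, b = 0.79288.
Then c = 818 − a·245 − b·246 = 295.90.
At (625, 312): z = 834.3 + 247.4 + 295.90 = 1377.6 m.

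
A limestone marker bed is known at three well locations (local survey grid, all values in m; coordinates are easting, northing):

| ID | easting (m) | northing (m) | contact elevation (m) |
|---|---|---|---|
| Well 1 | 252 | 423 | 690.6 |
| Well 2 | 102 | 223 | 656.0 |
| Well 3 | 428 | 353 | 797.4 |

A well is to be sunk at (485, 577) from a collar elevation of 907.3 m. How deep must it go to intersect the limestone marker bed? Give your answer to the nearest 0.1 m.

128.9 m

Two edge vectors: Well 1→Well 2 = (-150, -200, -34.6), Well 1→Well 3 = (176, -70, 106.8).
Normal n = (Well 1→Well 2) × (Well 1→Well 3) = (-23782, 9930.4, 45700).
So ∂z/∂easting = −n_x/n_z = 0.52039 and ∂z/∂northing = −n_y/n_z = −0.21730.
Intercept c from Well 1: 690.6 − 131.14 + 91.92 = 651.38.
At (485, 577): z_contact = 252.39 − 125.38 + 651.38 = 778.39 m.
Depth below ground = 907.3 − 778.39 = 128.9 m.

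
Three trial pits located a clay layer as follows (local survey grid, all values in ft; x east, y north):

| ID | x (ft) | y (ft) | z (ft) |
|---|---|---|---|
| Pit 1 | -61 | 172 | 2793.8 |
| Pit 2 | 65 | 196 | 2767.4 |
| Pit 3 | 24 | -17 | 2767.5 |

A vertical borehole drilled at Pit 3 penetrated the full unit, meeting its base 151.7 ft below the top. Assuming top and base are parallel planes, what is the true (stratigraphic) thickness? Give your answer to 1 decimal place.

148.1 ft

Let the plane be z = a·x + b·y + c.
Pit 2−Pit 1: 126a + 24b = −26.4;  Pit 3−Pit 1: 85a − 189b = −26.3.
Solving gives a = −0.21741, b = 0.04138.
|∇z| = √(a²+b²) = 0.22131, so dip δ = arctan(0.22131) = 12.48°.
True thickness = vertical thickness × cos δ = 151.7 × cos 12.48° = 148.1 ft.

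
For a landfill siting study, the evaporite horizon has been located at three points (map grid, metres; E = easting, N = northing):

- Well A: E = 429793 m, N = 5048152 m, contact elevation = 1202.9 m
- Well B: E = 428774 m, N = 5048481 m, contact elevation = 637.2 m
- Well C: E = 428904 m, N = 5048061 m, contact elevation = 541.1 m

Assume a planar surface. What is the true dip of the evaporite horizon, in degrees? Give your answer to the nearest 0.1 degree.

39.6°

Two edge vectors: Well A→Well B = (-1019, 329, -565.7), Well A→Well C = (-889, -91, -661.8).
Normal n = (Well A→Well B) × (Well A→Well C) = (-269210.9, -171466.9, 385210).
So ∂z/∂E = −n_x/n_z = 0.69887 and ∂z/∂N = −n_y/n_z = 0.44513.
Gradient magnitude |∇z| = √(a² + b²) = √(0.48842 + 0.19814) = 0.82859.
True dip = arctan(0.82859) = 39.6°, dipping toward WSW (azimuth ≈ 238°).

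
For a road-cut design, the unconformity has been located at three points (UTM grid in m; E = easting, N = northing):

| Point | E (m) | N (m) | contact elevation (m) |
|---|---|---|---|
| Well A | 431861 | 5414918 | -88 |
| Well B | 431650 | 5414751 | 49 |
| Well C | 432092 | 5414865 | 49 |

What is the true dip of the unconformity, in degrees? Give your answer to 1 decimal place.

51.5°

Two edge vectors: Well A→Well B = (-211, -167, 137), Well A→Well C = (231, -53, 137).
Normal n = (Well A→Well B) × (Well A→Well C) = (-15618, 60554, 49760).
So ∂z/∂E = −n_x/n_z = 0.31387 and ∂z/∂N = −n_y/n_z = −1.21692.
Gradient magnitude |∇z| = √(a² + b²) = √(0.09851 + 1.48090) = 1.25675.
True dip = arctan(1.25675) = 51.5°, dipping toward NNW (azimuth ≈ 346°).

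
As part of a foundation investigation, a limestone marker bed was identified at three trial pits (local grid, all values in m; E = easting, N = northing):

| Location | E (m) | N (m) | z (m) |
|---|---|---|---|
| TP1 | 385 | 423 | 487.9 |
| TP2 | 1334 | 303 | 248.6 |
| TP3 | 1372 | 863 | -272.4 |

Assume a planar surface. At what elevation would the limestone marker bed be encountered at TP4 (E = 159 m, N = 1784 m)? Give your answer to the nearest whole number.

Let the plane be z = a·E + b·N + c.
TP2−TP1: 949a − 120b = −239.3;  TP3−TP1: 987a + 440b = −760.3.
Solving gives a = −0.36666, b = −0.90548.
Then c = 487.9 − a·385 − b·423 = 1012.08.
At (159, 1784): z = −58.3 − 1615.4 + 1012.08 = -661.6 m.

-662 m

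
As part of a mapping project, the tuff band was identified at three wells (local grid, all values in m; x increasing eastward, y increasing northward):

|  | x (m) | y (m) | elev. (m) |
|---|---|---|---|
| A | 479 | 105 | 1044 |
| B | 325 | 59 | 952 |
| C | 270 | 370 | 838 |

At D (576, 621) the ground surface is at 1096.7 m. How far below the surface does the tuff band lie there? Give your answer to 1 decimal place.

Let the plane be z = a·x + b·y + c.
B−A: −154a − 46b = −92;  C−A: −209a + 265b = −206.
Solving gives a = 0.67143, b = −0.24782.
Then c = 1044 − a·479 − b·105 = 748.41.
At (576, 621): z_contact = 386.74 − 153.90 + 748.41 = 981.25 m.
Depth below ground = 1096.7 − 981.25 = 115.4 m.

115.4 m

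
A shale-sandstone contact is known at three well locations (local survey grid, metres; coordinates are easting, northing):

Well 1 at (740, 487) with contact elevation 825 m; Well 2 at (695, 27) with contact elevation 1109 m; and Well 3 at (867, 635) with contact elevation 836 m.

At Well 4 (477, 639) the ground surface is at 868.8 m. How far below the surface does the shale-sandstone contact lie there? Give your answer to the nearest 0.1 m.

390.5 m

Two edge vectors: Well 1→Well 2 = (-45, -460, 284), Well 1→Well 3 = (127, 148, 11).
Normal n = (Well 1→Well 2) × (Well 1→Well 3) = (-47092, 36563, 51760).
So ∂z/∂easting = −n_x/n_z = 0.90981 and ∂z/∂northing = −n_y/n_z = −0.70639.
Intercept c from Well 1: 825 − 673.26 + 344.01 = 495.75.
At (477, 639): z_contact = 433.98 − 451.39 + 495.75 = 478.35 m.
Depth below ground = 868.8 − 478.35 = 390.5 m.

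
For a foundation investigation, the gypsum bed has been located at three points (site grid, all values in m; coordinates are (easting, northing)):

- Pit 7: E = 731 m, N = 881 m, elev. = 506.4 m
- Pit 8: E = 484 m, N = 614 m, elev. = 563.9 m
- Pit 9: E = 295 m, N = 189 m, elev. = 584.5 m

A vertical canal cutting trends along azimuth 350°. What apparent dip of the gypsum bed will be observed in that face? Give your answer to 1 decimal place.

9.4°

Let the plane be z = a·E + b·N + c.
Pit 8−Pit 7: −247a − 267b = 57.5;  Pit 9−Pit 7: −436a − 692b = 78.1.
Solving gives a = −0.34740, b = 0.10602.
Unit vector along 350° is (sin 350°, cos 350°) = (-0.1736, 0.9848).
Slope in that direction = a·(-0.1736) + b·(0.9848) = 0.16473.
Apparent dip = arctan|0.16473| = 9.4° (true dip is 20.0°, so apparent ≤ true as expected).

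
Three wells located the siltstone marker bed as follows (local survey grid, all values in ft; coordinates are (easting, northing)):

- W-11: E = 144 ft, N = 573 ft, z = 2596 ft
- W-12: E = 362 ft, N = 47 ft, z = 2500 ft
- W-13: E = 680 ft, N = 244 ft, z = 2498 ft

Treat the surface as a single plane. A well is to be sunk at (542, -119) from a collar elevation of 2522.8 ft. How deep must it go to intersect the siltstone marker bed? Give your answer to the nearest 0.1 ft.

63.7 ft

Two edge vectors: W-11→W-12 = (218, -526, -96), W-11→W-13 = (536, -329, -98).
Normal n = (W-11→W-12) × (W-11→W-13) = (19964, -30092, 210214).
So ∂z/∂E = −n_x/n_z = −0.09497 and ∂z/∂N = −n_y/n_z = 0.14315.
Intercept c from W-11: 2596 + 13.68 − 82.02 = 2527.65.
At (542, -119): z_contact = −51.47 − 17.03 + 2527.65 = 2459.14 ft.
Depth below ground = 2522.8 − 2459.14 = 63.7 ft.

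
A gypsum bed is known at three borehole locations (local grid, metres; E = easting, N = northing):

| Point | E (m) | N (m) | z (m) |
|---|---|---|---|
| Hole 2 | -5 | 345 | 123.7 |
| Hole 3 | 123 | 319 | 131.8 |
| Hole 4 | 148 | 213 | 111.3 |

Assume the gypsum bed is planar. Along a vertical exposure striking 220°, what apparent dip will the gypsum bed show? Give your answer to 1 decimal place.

Let the plane be z = a·E + b·N + c.
Hole 3−Hole 2: 128a − 26b = 8.1;  Hole 4−Hole 2: 153a − 132b = −12.4.
Solving gives a = 0.10773, b = 0.21880.
Unit vector along 220° is (sin 220°, cos 220°) = (-0.6428, -0.7660).
Slope in that direction = a·(-0.6428) + b·(-0.7660) = −0.23686.
Apparent dip = arctan|0.23686| = 13.3° (true dip is 13.7°, so apparent ≤ true as expected).

13.3°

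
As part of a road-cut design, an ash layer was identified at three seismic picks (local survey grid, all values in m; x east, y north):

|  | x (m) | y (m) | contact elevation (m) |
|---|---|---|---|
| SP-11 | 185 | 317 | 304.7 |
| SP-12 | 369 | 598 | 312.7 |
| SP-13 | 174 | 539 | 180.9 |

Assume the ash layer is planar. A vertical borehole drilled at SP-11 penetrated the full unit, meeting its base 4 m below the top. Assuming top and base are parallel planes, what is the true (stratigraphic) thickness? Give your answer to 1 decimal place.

2.9 m

Let the plane be z = a·x + b·y + c.
SP-12−SP-11: 184a + 281b = 8;  SP-13−SP-11: −11a + 222b = −123.8.
Solving gives a = 0.83215, b = −0.51643.
|∇z| = √(a²+b²) = 0.97937, so dip δ = arctan(0.97937) = 44.40°.
True thickness = vertical thickness × cos δ = 4 × cos 44.40° = 2.9 m.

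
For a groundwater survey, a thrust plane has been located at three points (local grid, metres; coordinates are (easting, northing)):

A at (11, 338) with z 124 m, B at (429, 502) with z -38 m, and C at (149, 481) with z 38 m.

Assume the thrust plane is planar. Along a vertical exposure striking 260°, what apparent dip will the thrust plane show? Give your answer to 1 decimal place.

16.9°

Let the plane be z = a·E + b·N + c.
B−A: 418a + 164b = −162;  C−A: 138a + 143b = −86.
Solving gives a = −0.24398, b = −0.36595.
Unit vector along 260° is (sin 260°, cos 260°) = (-0.9848, -0.1736).
Slope in that direction = a·(-0.9848) + b·(-0.1736) = 0.30382.
Apparent dip = arctan|0.30382| = 16.9° (true dip is 23.7°, so apparent ≤ true as expected).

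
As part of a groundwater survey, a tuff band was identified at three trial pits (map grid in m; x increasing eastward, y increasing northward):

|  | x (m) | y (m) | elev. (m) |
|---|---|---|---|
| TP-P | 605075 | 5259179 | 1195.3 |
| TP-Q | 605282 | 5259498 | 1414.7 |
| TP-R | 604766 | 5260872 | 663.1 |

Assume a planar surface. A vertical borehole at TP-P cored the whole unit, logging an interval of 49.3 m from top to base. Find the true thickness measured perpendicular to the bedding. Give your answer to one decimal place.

31.4 m

Two edge vectors: TP-P→TP-Q = (207, 319, 219.4), TP-P→TP-R = (-309, 1693, -532.2).
Normal n = (TP-P→TP-Q) × (TP-P→TP-R) = (-541216, 42370.8, 449022).
So ∂z/∂x = −n_x/n_z = 1.20532 and ∂z/∂y = −n_y/n_z = −0.09436.
|∇z| = √(a²+b²) = 1.20901, so dip δ = arctan(1.20901) = 50.41°.
True thickness = vertical thickness × cos δ = 49.3 × cos 50.41° = 31.4 m.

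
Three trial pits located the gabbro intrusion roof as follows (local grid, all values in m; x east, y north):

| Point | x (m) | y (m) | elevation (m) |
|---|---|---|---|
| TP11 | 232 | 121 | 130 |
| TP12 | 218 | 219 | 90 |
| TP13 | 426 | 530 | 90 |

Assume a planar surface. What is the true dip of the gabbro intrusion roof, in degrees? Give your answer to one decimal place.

Let the plane be z = a·x + b·y + c.
TP12−TP11: −14a + 98b = −40;  TP13−TP11: 194a + 409b = −40.
Solving gives a = 0.50287, b = −0.33632.
Gradient magnitude |∇z| = √(a² + b²) = √(0.25288 + 0.11311) = 0.60497.
True dip = arctan(0.60497) = 31.2°, dipping toward NW (azimuth ≈ 304°).

31.2°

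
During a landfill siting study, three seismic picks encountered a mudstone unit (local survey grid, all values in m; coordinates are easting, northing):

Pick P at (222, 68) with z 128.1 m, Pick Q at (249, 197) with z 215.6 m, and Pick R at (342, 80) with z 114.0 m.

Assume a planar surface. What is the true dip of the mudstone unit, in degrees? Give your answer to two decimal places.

36.59°

Let the plane be z = a·easting + b·northing + c.
Pick Q−Pick P: 27a + 129b = 87.5;  Pick R−Pick P: 120a + 12b = −14.1.
Solving gives a = −0.18929, b = 0.71791.
Gradient magnitude |∇z| = √(a² + b²) = √(0.03583 + 0.51540) = 0.74245.
True dip = arctan(0.74245) = 36.59°, dipping toward SSE (azimuth ≈ 165°).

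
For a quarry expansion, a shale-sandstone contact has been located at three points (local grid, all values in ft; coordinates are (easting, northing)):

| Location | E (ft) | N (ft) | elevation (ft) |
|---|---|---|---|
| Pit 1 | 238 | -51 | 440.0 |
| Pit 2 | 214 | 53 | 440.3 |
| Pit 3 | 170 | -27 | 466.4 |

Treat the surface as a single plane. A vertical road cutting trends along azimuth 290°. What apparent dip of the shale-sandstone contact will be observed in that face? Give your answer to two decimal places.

19.99°

Two edge vectors: Pit 1→Pit 2 = (-24, 104, 0.3), Pit 1→Pit 3 = (-68, 24, 26.4).
Normal n = (Pit 1→Pit 2) × (Pit 1→Pit 3) = (2738.4, 613.2, 6496).
So ∂z/∂E = −n_x/n_z = −0.42155 and ∂z/∂N = −n_y/n_z = −0.09440.
Unit vector along 290° is (sin 290°, cos 290°) = (-0.9397, 0.3420).
Slope in that direction = a·(-0.9397) + b·(0.3420) = 0.36384.
Apparent dip = arctan|0.36384| = 19.99° (true dip is 23.4°, so apparent ≤ true as expected).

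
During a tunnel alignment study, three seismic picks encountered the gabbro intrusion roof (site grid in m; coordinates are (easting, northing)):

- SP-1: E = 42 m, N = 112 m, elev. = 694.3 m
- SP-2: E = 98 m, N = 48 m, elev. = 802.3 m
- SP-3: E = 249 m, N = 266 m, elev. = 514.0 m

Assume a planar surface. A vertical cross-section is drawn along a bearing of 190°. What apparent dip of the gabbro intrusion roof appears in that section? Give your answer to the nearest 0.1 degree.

54.9°

Let the plane be z = a·E + b·N + c.
SP-2−SP-1: 56a − 64b = 108;  SP-3−SP-1: 207a + 154b = −180.3.
Solving gives a = 0.23285, b = −1.48376.
Unit vector along 190° is (sin 190°, cos 190°) = (-0.1736, -0.9848).
Slope in that direction = a·(-0.1736) + b·(-0.9848) = 1.42079.
Apparent dip = arctan|1.42079| = 54.9° (true dip is 56.3°, so apparent ≤ true as expected).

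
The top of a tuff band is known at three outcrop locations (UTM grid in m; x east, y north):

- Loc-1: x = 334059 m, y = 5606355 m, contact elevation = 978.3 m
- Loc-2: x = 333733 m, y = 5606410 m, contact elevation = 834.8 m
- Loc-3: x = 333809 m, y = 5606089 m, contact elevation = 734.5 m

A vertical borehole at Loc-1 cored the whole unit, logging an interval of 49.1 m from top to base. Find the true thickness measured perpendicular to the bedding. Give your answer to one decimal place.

40.7 m

Let the plane be z = a·x + b·y + c.
Loc-2−Loc-1: −326a + 55b = −143.5;  Loc-3−Loc-1: −250a − 266b = −243.8.
Solving gives a = 0.51341, b = 0.43402.
|∇z| = √(a²+b²) = 0.67228, so dip δ = arctan(0.67228) = 33.91°.
True thickness = vertical thickness × cos δ = 49.1 × cos 33.91° = 40.7 m.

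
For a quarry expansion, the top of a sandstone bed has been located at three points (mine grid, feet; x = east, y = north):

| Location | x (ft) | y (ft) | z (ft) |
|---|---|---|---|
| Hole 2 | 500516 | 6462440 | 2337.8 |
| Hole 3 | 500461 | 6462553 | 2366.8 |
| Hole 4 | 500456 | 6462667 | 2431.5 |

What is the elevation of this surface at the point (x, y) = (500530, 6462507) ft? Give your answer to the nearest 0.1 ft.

2387.7 ft

Two edge vectors: Hole 2→Hole 3 = (-55, 113, 29), Hole 2→Hole 4 = (-60, 227, 93.7).
Normal n = (Hole 2→Hole 3) × (Hole 2→Hole 4) = (4005.1, 3413.5, -5705).
So ∂z/∂x = −n_x/n_z = 0.702033304 and ∂z/∂y = −n_y/n_z = 0.598334794.
Intercept c from Hole 2: 2337.8 − 351378.90 − 3866702.71 = −4215743.81.
At (500530, 6462507): z = 351388.7 + 3866742.8 − 4215743.81 = 2387.7 ft.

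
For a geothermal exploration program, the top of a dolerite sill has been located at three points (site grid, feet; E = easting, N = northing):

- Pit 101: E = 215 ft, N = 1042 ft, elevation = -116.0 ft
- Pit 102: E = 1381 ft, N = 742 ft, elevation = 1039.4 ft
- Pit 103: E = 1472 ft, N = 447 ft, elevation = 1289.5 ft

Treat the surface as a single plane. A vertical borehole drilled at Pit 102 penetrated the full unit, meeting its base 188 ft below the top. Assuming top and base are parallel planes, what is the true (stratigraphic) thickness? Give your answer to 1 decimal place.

131.3 ft

Let the plane be z = a·E + b·N + c.
Pit 102−Pit 101: 1166a − 300b = 1155.4;  Pit 103−Pit 101: 1257a − 595b = 1405.5.
Solving gives a = 0.83940, b = −0.58886.
|∇z| = √(a²+b²) = 1.02536, so dip δ = arctan(1.02536) = 45.72°.
True thickness = vertical thickness × cos δ = 188 × cos 45.72° = 131.3 ft.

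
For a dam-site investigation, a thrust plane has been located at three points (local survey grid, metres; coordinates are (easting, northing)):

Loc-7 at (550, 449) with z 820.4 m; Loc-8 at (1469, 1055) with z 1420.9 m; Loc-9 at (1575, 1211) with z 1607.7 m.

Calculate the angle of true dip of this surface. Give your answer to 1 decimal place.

54.2°

Let the plane be z = a·E + b·N + c.
Loc-8−Loc-7: 919a + 606b = 600.5;  Loc-9−Loc-7: 1025a + 762b = 787.3.
Solving gives a = −0.24672, b = 1.36508.
Gradient magnitude |∇z| = √(a² + b²) = √(0.06087 + 1.86345) = 1.38720.
True dip = arctan(1.38720) = 54.2°, dipping toward S (azimuth ≈ 170°).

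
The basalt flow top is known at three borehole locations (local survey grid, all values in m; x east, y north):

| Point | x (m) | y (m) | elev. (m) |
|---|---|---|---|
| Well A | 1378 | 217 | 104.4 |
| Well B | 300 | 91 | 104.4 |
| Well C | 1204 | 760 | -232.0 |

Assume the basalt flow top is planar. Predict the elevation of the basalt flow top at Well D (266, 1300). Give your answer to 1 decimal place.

Two edge vectors: Well A→Well B = (-1078, -126, 0), Well A→Well C = (-174, 543, -336.4).
Normal n = (Well A→Well B) × (Well A→Well C) = (42386.4, -362639.2, -607278).
So ∂z/∂x = −n_x/n_z = 0.069797 and ∂z/∂y = −n_y/n_z = −0.597155.
Intercept c from Well A: 104.4 − 96.18 + 129.58 = 137.80.
At (266, 1300): z = 18.6 − 776.3 + 137.80 = -619.9 m.

-619.9 m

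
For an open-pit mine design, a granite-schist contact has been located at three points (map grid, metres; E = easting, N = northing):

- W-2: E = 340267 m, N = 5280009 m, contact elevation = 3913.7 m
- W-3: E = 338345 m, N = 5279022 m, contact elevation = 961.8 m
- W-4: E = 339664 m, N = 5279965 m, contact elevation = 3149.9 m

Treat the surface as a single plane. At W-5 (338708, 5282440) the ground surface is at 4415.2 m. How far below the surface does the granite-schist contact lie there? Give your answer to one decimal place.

Let the plane be z = a·E + b·N + c.
W-3−W-2: −1922a − 987b = −2951.9;  W-4−W-2: −603a − 44b = −763.8.
Solving gives a = 1.222082951, b = 0.610999563.
Then c = 3913.7 − a·340267 − b·5280009 = −3638003.99.
At (338708, 5282440): z_contact = 413929.27 + 3227568.53 − 3638003.99 = 3493.81 m.
Depth below ground = 4415.2 − 3493.81 = 921.4 m.

921.4 m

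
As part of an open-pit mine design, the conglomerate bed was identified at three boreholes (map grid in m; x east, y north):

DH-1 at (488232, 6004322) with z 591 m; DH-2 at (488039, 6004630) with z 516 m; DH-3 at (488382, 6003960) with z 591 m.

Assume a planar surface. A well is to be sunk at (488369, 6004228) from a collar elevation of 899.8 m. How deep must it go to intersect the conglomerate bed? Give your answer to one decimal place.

Let the plane be z = a·x + b·y + c.
DH-2−DH-1: −193a + 308b = −75;  DH-3−DH-1: 150a − 362b = 0.
Solving gives a = 1.147215415, b = 0.475365503.
Then c = 591 − a·488232 − b·6004322 = −3413763.83.
At (488369, 6004228): z_contact = 560264.44 + 2854202.86 − 3413763.83 = 703.48 m.
Depth below ground = 899.8 − 703.48 = 196.3 m.

196.3 m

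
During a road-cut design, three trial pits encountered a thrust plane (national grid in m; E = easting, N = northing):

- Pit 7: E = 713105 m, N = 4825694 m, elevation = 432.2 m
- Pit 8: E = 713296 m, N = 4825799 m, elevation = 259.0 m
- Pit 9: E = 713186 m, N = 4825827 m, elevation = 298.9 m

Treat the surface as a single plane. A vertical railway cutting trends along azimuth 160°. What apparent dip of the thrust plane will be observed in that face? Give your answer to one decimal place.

24.4°

Two edge vectors: Pit 7→Pit 8 = (191, 105, -173.2), Pit 7→Pit 9 = (81, 133, -133.3).
Normal n = (Pit 7→Pit 8) × (Pit 7→Pit 9) = (9039.1, 11431.1, 16898).
So ∂z/∂E = −n_x/n_z = −0.53492 and ∂z/∂N = −n_y/n_z = −0.67648.
Unit vector along 160° is (sin 160°, cos 160°) = (0.3420, -0.9397).
Slope in that direction = a·(0.3420) + b·(-0.9397) = 0.45273.
Apparent dip = arctan|0.45273| = 24.4° (true dip is 40.8°, so apparent ≤ true as expected).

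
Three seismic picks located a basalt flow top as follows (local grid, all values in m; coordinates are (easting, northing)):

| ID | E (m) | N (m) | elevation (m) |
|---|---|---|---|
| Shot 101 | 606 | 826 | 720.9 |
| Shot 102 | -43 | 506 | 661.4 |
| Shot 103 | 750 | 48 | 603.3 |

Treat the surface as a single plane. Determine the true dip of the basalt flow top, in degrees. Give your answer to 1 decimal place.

8.8°

Two edge vectors: Shot 101→Shot 102 = (-649, -320, -59.5), Shot 101→Shot 103 = (144, -778, -117.6).
Normal n = (Shot 101→Shot 102) × (Shot 101→Shot 103) = (-8659, -84890.4, 551002).
So ∂z/∂E = −n_x/n_z = 0.01572 and ∂z/∂N = −n_y/n_z = 0.15407.
Gradient magnitude |∇z| = √(a² + b²) = √(0.00025 + 0.02374) = 0.15486.
True dip = arctan(0.15486) = 8.8°, dipping toward S (azimuth ≈ 186°).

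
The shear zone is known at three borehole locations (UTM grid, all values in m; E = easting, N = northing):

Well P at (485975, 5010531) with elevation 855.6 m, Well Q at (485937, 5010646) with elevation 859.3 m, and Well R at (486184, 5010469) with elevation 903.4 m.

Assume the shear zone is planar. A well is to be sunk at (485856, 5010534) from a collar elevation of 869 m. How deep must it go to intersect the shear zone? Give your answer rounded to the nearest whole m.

Two edge vectors: Well P→Well Q = (-38, 115, 3.7), Well P→Well R = (209, -62, 47.8).
Normal n = (Well P→Well Q) × (Well P→Well R) = (5726.4, 2589.7, -21679).
So ∂z/∂E = −n_x/n_z = 0.26414503 and ∂z/∂N = −n_y/n_z = 0.11945662.
Intercept c from Well P: 855.6 − 128367.88 − 598541.08 = −726053.36.
At (485856, 5010534): z_contact = 128336.4 + 598541.4 − 726053.36 = 824.5 m.
Depth below ground = 869 − 824.5 = 44 m.

44 m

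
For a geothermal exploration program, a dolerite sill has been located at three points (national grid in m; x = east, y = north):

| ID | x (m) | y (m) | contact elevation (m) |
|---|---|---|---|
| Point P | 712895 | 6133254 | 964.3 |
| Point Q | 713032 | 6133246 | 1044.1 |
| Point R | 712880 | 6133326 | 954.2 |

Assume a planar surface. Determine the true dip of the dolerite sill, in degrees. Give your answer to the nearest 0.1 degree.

30.2°

Two edge vectors: Point P→Point Q = (137, -8, 79.8), Point P→Point R = (-15, 72, -10.1).
Normal n = (Point P→Point Q) × (Point P→Point R) = (-5664.8, 186.7, 9744).
So ∂z/∂x = −n_x/n_z = 0.58136 and ∂z/∂y = −n_y/n_z = −0.01916.
Gradient magnitude |∇z| = √(a² + b²) = √(0.33798 + 0.00037) = 0.58168.
True dip = arctan(0.58168) = 30.2°, dipping toward W (azimuth ≈ 272°).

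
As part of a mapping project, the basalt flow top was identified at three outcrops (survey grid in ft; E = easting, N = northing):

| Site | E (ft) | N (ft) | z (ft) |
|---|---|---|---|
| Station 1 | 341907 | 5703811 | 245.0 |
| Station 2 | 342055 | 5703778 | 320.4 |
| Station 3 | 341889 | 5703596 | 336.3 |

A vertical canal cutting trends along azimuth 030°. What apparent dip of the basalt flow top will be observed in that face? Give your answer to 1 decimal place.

11.0°

Let the plane be z = a·E + b·N + c.
Station 2−Station 1: 148a − 33b = 75.4;  Station 3−Station 1: −18a − 215b = 91.3.
Solving gives a = 0.40717, b = −0.45874.
Unit vector along 030° is (sin 30°, cos 30°) = (0.5000, 0.8660).
Slope in that direction = a·(0.5000) + b·(0.8660) = −0.19369.
Apparent dip = arctan|0.19369| = 11.0° (true dip is 31.5°, so apparent ≤ true as expected).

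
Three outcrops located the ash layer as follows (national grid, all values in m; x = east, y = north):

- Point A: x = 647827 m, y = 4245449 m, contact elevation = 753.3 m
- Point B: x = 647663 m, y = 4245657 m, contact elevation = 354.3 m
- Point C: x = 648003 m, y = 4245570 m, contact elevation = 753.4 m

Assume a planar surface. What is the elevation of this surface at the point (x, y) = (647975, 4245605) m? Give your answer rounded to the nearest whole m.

686 m

Two edge vectors: Point A→Point B = (-164, 208, -399), Point A→Point C = (176, 121, 0.1).
Normal n = (Point A→Point B) × (Point A→Point C) = (48299.8, -70207.6, -56452).
So ∂z/∂x = −n_x/n_z = 0.85559059 and ∂z/∂y = −n_y/n_z = −1.24366896.
Intercept c from Point A: 753.3 − 554274.69 + 5279933.13 = 4726411.75.
At (647975, 4245605): z = 554401.3 − 5280127.1 + 4726411.75 = 685.9 m.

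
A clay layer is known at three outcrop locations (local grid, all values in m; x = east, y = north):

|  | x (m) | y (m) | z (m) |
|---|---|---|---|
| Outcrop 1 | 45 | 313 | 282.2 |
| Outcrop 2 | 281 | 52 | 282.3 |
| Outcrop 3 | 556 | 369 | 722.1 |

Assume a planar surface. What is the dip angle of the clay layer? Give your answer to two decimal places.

46.55°

Let the plane be z = a·x + b·y + c.
Outcrop 2−Outcrop 1: 236a − 261b = 0.1;  Outcrop 3−Outcrop 1: 511a + 56b = 439.9.
Solving gives a = 0.78329, b = 0.70788.
Gradient magnitude |∇z| = √(a² + b²) = √(0.61354 + 0.50109) = 1.05576.
True dip = arctan(1.05576) = 46.55°, dipping toward SW (azimuth ≈ 228°).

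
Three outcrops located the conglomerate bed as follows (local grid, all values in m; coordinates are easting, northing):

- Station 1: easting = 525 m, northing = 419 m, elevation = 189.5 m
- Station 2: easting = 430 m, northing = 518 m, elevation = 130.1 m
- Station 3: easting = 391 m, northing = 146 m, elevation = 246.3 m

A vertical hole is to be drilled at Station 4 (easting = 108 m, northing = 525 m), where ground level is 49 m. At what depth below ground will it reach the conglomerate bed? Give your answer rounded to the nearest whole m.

Let the plane be z = a·easting + b·northing + c.
Station 2−Station 1: −95a + 99b = −59.4;  Station 3−Station 1: −134a − 273b = 56.8.
Solving gives a = 0.27022, b = −0.34070.
Then c = 189.5 − a·525 − b·419 = 190.38.
At (108, 525): z_contact = 29.2 − 178.9 + 190.38 = 40.7 m.
Depth below ground = 49 − 40.7 = 8 m.

8 m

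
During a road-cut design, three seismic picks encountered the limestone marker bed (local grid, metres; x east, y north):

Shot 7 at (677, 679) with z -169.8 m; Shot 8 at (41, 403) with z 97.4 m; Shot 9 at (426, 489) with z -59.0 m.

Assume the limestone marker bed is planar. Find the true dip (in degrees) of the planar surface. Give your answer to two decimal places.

Two edge vectors: Shot 7→Shot 8 = (-636, -276, 267.2), Shot 7→Shot 9 = (-251, -190, 110.8).
Normal n = (Shot 7→Shot 8) × (Shot 7→Shot 9) = (20187.2, 3401.6, 51564).
So ∂z/∂x = −n_x/n_z = −0.39150 and ∂z/∂y = −n_y/n_z = −0.06597.
Gradient magnitude |∇z| = √(a² + b²) = √(0.15327 + 0.00435) = 0.39702.
True dip = arctan(0.39702) = 21.65°, dipping toward E (azimuth ≈ 080°).

21.65°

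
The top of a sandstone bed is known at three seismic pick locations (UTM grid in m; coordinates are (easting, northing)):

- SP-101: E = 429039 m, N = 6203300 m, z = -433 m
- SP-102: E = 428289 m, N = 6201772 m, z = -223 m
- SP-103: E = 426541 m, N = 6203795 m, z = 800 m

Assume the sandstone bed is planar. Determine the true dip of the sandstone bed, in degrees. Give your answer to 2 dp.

25.84°

Let the plane be z = a·E + b·N + c.
SP-102−SP-101: −750a − 1528b = 210;  SP-103−SP-101: −2498a + 495b = 1233.
Solving gives a = −0.47466, b = 0.09555.
Gradient magnitude |∇z| = √(a² + b²) = √(0.22530 + 0.00913) = 0.48418.
True dip = arctan(0.48418) = 25.84°, dipping toward ESE (azimuth ≈ 101°).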